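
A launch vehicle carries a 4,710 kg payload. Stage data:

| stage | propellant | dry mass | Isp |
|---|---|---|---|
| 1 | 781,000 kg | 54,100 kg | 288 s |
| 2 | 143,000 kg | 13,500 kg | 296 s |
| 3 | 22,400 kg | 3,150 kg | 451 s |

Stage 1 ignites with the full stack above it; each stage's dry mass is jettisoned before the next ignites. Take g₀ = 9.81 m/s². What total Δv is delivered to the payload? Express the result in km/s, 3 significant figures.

Ignition mass of stage 1 = 781,000+54,100 + 143,000+13,500 + 22,400+3,150 + 4,710 = 1,021,860 kg.
Stage 1: m₀ = 1,021,860 kg, m_f = 1,021,860 − 781,000 = 240,860 kg; Δv = 288×9.81×ln(4.243) = 2825.3×1.4452 ≈ 4083 m/s.
Stage 2: m₀ = 186,760 kg, m_f = 186,760 − 143,000 = 43,760 kg; Δv = 296×9.81×ln(4.268) = 2903.8×1.4511 ≈ 4214 m/s.
Stage 3: m₀ = 30,260 kg, m_f = 30,260 − 22,400 = 7,860 kg; Δv = 451×9.81×ln(3.85) = 4424.3×1.3480 ≈ 5964 m/s.
Total Δv = 4083 + 4214 + 5964 = 14261 m/s.

Δv ≈ 14.3 km/s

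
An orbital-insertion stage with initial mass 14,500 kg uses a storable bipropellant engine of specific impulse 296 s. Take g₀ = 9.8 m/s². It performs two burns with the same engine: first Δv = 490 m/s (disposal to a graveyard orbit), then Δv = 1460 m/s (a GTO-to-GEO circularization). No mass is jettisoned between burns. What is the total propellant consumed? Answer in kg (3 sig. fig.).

total propellant consumed ≈ 7100 kg

v_e = Isp · g₀ = 296 × 9.8 = 2900.8 m/s.
After the first burn: m = 14500 × exp(−490/2900.8) = 14500 × 0.84458 = 12,246.4 kg.
After the second burn: m = 12,246.4 × exp(−1460/2900.8) = 12,246.4 × 0.60453 = 7,403.32 kg.
Total propellant = m₀ − m_final = 14500 − 7,403.32 = 7,096.68 kg.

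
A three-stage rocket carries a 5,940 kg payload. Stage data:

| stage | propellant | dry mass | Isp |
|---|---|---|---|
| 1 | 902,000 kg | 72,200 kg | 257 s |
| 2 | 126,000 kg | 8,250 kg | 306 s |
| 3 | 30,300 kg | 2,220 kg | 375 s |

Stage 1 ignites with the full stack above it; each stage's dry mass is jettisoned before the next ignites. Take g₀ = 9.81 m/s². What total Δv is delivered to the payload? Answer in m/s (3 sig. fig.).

Δv ≈ 13500 m/s

Ignition mass of stage 1 = 902,000+72,200 + 126,000+8,250 + 30,300+2,220 + 5,940 = 1,146,910 kg.
Stage 1: m₀ = 1,146,910 kg, m_f = 1,146,910 − 902,000 = 244,910 kg; Δv = 257×9.81×ln(4.683) = 2521.2×1.5439 ≈ 3893 m/s.
Stage 2: m₀ = 172,710 kg, m_f = 172,710 − 126,000 = 46,710 kg; Δv = 306×9.81×ln(3.697) = 3001.9×1.3077 ≈ 3925 m/s.
Stage 3: m₀ = 38,460 kg, m_f = 38,460 − 30,300 = 8,160 kg; Δv = 375×9.81×ln(4.713) = 3678.8×1.5504 ≈ 5703 m/s.
Total Δv = 3893 + 3925 + 5703 = 13521 m/s.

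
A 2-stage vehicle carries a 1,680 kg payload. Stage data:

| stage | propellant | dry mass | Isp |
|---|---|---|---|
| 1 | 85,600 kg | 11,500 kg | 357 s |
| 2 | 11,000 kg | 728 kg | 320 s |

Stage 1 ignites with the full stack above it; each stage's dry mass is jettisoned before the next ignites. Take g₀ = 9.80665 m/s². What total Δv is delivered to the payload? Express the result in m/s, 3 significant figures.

Δv ≈ 10600 m/s

Ignition mass of stage 1 = 85,600+11,500 + 11,000+728 + 1,680 = 110,508 kg.
Stage 1: m₀ = 110,508 kg, m_f = 110,508 − 85,600 = 24,908 kg; Δv = 357×9.80665×ln(4.437) = 3501.0×1.4899 ≈ 5216 m/s.
Stage 2: m₀ = 13,408 kg, m_f = 13,408 − 11,000 = 2,408 kg; Δv = 320×9.80665×ln(5.568) = 3138.1×1.7171 ≈ 5388 m/s.
Total Δv = 5216 + 5388 = 10604 m/s.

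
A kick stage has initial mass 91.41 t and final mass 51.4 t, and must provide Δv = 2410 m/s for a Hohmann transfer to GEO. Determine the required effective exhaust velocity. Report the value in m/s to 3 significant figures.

v_e ≈ 4190 m/s

ln(m₀/m_f) = ln(91410/51400) = ln(1.778) = 0.5757.
Rocket equation: v_e = Δv / ln(m₀/m_f) = 2410 / 0.5757 = 4186.1 m/s.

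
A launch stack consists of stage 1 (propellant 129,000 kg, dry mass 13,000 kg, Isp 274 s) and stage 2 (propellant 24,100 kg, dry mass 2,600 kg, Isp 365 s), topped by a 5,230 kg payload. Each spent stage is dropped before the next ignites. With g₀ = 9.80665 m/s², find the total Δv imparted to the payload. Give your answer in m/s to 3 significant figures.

Δv ≈ 8670 m/s

Ignition mass of stage 1 = 129,000+13,000 + 24,100+2,600 + 5,230 = 173,930 kg.
Stage 1: m₀ = 173,930 kg, m_f = 173,930 − 129,000 = 44,930 kg; Δv = 274×9.80665×ln(3.871) = 2687.0×1.3535 ≈ 3637 m/s.
Stage 2: m₀ = 31,930 kg, m_f = 31,930 − 24,100 = 7,830 kg; Δv = 365×9.80665×ln(4.078) = 3579.4×1.4056 ≈ 5031 m/s.
Total Δv = 3637 + 5031 = 8668 m/s.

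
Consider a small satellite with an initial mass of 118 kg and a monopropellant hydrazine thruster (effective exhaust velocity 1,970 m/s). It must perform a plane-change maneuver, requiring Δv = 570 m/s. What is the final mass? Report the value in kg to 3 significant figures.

By the Tsiolkovsky rocket equation, m₀/m_f = exp(Δv / v_e) = exp(570 / 1970.0) = exp(0.2893) = 1.3355.
m_f = m₀ / 1.3355 = 118 / 1.3355 = 88.3564 kg.

final mass ≈ 88.4 kg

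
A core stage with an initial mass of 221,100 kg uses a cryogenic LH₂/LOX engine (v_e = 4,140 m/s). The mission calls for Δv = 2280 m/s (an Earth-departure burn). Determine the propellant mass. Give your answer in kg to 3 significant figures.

From the ideal rocket equation, m₀/m_f = exp(Δv / v_e) = exp(2280 / 4140.0) = exp(0.5507) = 1.7345.
m_f = 221,100 / 1.7345 = 127,472 kg, so propellant = m₀ − m_f = 221,100 − 127,472 = 93,628 kg.

propellant mass ≈ 93600 kg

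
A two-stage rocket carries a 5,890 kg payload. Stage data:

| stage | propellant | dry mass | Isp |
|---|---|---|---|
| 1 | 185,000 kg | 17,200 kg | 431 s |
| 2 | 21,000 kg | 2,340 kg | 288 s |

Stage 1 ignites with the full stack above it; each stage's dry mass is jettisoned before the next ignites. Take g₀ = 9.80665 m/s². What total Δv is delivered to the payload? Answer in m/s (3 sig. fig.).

Ignition mass of stage 1 = 185,000+17,200 + 21,000+2,340 + 5,890 = 231,430 kg.
Stage 1: m₀ = 231,430 kg, m_f = 231,430 − 185,000 = 46,430 kg; Δv = 431×9.80665×ln(4.984) = 4226.7×1.6063 ≈ 6789 m/s.
Stage 2: m₀ = 29,230 kg, m_f = 29,230 − 21,000 = 8,230 kg; Δv = 288×9.80665×ln(3.552) = 2824.3×1.2674 ≈ 3580 m/s.
Total Δv = 6789 + 3580 = 10369 m/s.

Δv ≈ 10400 m/s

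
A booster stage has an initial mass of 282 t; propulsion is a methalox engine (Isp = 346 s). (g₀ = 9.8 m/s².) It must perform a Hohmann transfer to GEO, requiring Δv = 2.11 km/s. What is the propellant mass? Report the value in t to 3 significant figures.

propellant mass ≈ 131 t

v_e = Isp · g₀ = 346 × 9.8 = 3390.8 m/s.
m₀/m_f = exp(Δv / v_e) = exp(2110 / 3390.8) = exp(0.6223) = 1.8632.
m_f = 282 / 1.8632 = 151.353 t, so propellant = m₀ − m_f = 282 − 151.353 = 130.647 t.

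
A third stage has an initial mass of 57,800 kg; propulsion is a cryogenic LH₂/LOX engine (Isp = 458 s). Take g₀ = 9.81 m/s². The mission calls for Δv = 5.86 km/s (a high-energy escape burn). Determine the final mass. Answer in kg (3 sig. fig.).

final mass ≈ 15700 kg

v_e = Isp · g₀ = 458 × 9.81 = 4493.0 m/s.
Rocket equation: m₀/m_f = exp(Δv / v_e) = exp(5860 / 4493.0) = exp(1.3043) = 3.6849.
m_f = m₀ / 3.6849 = 57,800 / 3.6849 = 15,685.6 kg.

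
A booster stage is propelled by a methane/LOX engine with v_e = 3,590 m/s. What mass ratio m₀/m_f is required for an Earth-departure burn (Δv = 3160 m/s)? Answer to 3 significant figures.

m₀/m_f = exp(Δv / v_e) = exp(3160 / 3590.0) = exp(0.8802) = 2.4114.

mass ratio ≈ 2.41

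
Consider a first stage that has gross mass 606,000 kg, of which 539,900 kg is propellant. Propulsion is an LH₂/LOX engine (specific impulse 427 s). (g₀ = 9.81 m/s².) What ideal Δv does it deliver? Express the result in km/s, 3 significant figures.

Δv ≈ 9.28 km/s

v_e = Isp · g₀ = 427 × 9.81 = 4188.9 m/s.
m_f = m₀ − m_prop = 606,000 − 539,900 = 66,100 kg.
Δv = v_e · ln(m₀/m_f) = 4188.9 × ln(9.168) = 4188.9 × 2.2157 ≈ 9281.3 m/s.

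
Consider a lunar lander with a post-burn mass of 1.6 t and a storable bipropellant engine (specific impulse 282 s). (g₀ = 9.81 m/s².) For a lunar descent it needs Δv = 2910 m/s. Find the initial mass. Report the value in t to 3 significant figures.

v_e = Isp · g₀ = 282 × 9.81 = 2766.4 m/s.
m₀/m_f = exp(Δv / v_e) = exp(2910 / 2766.4) = exp(1.0519) = 2.8631.
m₀ = m_f × 2.8631 = 1.6 × 2.8631 = 4.58096 t.

initial mass ≈ 4.58 t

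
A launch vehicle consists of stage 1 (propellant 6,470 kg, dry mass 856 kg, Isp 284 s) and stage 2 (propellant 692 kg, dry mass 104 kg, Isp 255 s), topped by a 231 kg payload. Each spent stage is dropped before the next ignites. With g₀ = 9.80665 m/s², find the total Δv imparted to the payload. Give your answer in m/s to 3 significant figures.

Ignition mass of stage 1 = 6,470+856 + 692+104 + 231 = 8,353 kg.
Stage 1: m₀ = 8,353 kg, m_f = 8,353 − 6,470 = 1,883 kg; Δv = 284×9.80665×ln(4.436) = 2785.1×1.4898 ≈ 4149 m/s.
Stage 2: m₀ = 1,027 kg, m_f = 1,027 − 692 = 335 kg; Δv = 255×9.80665×ln(3.066) = 2500.7×1.1203 ≈ 2801 m/s.
Total Δv = 4149 + 2801 = 6950 m/s.

Δv ≈ 6950 m/s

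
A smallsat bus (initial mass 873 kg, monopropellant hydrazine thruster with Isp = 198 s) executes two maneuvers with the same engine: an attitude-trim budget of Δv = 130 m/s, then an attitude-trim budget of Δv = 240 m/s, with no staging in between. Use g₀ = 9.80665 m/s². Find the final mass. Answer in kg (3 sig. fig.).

final mass ≈ 722 kg

v_e = Isp · g₀ = 198 × 9.80665 = 1941.7 m/s.
After the first burn: m = 873 × exp(−130/1941.7) = 873 × 0.93524 = 816.465 kg.
After the second burn: m = 816.465 × exp(−240/1941.7) = 816.465 × 0.88373 = 721.535 kg.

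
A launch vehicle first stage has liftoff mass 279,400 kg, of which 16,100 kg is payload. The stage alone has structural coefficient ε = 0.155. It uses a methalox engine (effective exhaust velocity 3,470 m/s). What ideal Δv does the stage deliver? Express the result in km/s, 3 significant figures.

Stage wet mass = m₀ − payload = 279,400 − 16,100 = 263,300 kg.
Stage dry mass = ε × stage wet mass = 0.155 × 263,300 = 40,811.5 kg.
Burnout mass m_f = stage dry + payload = 40,811.5 + 16,100 = 56,911.5 kg.
From the ideal rocket equation, Δv = v_e · ln(279,400/56,911.5) = 3470.0 × ln(4.909) = 3470.0 × 1.5911 ≈ 5521 m/s.

Δv ≈ 5.52 km/s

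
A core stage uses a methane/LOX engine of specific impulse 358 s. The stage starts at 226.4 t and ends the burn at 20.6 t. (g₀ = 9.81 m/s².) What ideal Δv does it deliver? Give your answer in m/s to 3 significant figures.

Δv ≈ 8420 m/s

v_e = Isp · g₀ = 358 × 9.81 = 3512.0 m/s.
Δv = v_e · ln(m₀/m_f) = 3512.0 × ln(10.99) = 3512.0 × 2.3970 ≈ 8418.3 m/s.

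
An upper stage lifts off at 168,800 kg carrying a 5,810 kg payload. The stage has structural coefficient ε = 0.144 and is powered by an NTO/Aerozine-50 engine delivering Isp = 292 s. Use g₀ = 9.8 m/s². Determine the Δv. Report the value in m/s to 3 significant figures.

Δv ≈ 5010 m/s

Stage wet mass = m₀ − payload = 168,800 − 5,810 = 162,990 kg.
Stage dry mass = ε × stage wet mass = 0.144 × 162,990 = 23,470.6 kg.
Burnout mass m_f = stage dry + payload = 23,470.6 + 5,810 = 29,280.6 kg.
v_e = Isp · g₀ = 292 × 9.8 = 2861.6 m/s.
Using Δv = v_e ln(m₀/m_f): Δv = v_e · ln(168,800/29,280.6) = 2861.6 × ln(5.765) = 2861.6 × 1.7518 ≈ 5013 m/s.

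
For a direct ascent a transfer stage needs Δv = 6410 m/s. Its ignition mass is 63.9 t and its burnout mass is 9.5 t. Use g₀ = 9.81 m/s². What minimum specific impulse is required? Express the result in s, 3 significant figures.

ln(m₀/m_f) = ln(63900/9500) = ln(6.726) = 1.9060.
v_e = Δv / ln(m₀/m_f) = 6410 / 1.9060 = 3363.0 m/s.
Isp = v_e / g₀ = 3363.0 / 9.81 = 342.8 s.

Isp ≈ 343 s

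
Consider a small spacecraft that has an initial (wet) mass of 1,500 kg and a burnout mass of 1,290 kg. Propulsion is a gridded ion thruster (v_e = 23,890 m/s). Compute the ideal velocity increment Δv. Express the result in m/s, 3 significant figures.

Δv ≈ 3600 m/s

Δv = v_e · ln(m₀/m_f) = 23890.0 × ln(1.163) = 23890.0 × 0.1508 ≈ 3603.2 m/s.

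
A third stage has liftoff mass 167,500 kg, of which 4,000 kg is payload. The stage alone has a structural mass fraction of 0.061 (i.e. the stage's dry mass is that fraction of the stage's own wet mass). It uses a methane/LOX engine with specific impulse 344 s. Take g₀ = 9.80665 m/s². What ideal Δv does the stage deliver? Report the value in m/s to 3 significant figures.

Stage wet mass = m₀ − payload = 167,500 − 4,000 = 163,500 kg.
Stage dry mass = ε × stage wet mass = 0.061 × 163,500 = 9,973.5 kg.
Burnout mass m_f = stage dry + payload = 9,973.5 + 4,000 = 13,973.5 kg.
v_e = Isp · g₀ = 344 × 9.80665 = 3373.5 m/s.
By the Tsiolkovsky rocket equation, Δv = v_e · ln(167,500/13,973.5) = 3373.5 × ln(11.99) = 3373.5 × 2.4838 ≈ 8379 m/s.

Δv ≈ 8380 m/s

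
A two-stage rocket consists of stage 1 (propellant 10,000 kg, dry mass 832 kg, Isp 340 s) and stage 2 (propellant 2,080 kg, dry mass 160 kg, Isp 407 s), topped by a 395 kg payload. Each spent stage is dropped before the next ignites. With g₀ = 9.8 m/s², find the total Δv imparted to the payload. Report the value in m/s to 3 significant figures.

Ignition mass of stage 1 = 10,000+832 + 2,080+160 + 395 = 13,467 kg.
Stage 1: m₀ = 13,467 kg, m_f = 13,467 − 10,000 = 3,467 kg; Δv = 340×9.8×ln(3.884) = 3332.0×1.3570 ≈ 4521 m/s.
Stage 2: m₀ = 2,635 kg, m_f = 2,635 − 2,080 = 555 kg; Δv = 407×9.8×ln(4.748) = 3988.6×1.5577 ≈ 6213 m/s.
Total Δv = 4521 + 6213 = 10734 m/s.

Δv ≈ 10700 m/s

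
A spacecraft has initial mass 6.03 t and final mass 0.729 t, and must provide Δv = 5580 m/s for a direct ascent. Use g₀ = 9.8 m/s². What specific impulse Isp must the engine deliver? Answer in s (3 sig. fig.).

Isp ≈ 269 s

ln(m₀/m_f) = ln(6030/729) = ln(8.272) = 2.1128.
v_e = Δv / ln(m₀/m_f) = 5580 / 2.1128 = 2641.0 m/s.
Isp = v_e / g₀ = 2641.0 / 9.8 = 269.5 s.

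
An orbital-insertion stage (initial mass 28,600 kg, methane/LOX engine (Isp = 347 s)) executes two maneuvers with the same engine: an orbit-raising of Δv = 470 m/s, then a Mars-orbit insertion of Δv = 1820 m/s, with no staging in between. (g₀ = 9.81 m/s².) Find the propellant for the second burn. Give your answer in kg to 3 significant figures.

v_e = Isp · g₀ = 347 × 9.81 = 3404.1 m/s.
After the first burn: m = 28600 × exp(−470/3404.1) = 28600 × 0.87104 = 24,911.7 kg.
After the second burn: m = 24,911.7 × exp(−1820/3404.1) = 24,911.7 × 0.58587 = 14,595 kg.
Second-burn propellant = 24,911.7 − 14,595 = 10,316.7 kg.

propellant for the second burn ≈ 10300 kg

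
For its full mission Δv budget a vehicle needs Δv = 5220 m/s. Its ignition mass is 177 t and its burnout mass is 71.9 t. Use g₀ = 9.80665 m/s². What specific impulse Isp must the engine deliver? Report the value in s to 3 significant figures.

ln(m₀/m_f) = ln(177000/71900) = ln(2.462) = 0.9009.
Rocket equation: v_e = Δv / ln(m₀/m_f) = 5220 / 0.9009 = 5794.4 m/s.
Isp = v_e / g₀ = 5794.4 / 9.80665 = 590.9 s.

Isp ≈ 591 s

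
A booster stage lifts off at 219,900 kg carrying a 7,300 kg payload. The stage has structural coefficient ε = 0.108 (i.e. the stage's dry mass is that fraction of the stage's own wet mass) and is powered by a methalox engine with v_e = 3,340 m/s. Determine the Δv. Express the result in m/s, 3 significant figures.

Stage wet mass = m₀ − payload = 219,900 − 7,300 = 212,600 kg.
Stage dry mass = ε × stage wet mass = 0.108 × 212,600 = 22,960.8 kg.
Burnout mass m_f = stage dry + payload = 22,960.8 + 7,300 = 30,260.8 kg.
Δv = v_e · ln(219,900/30,260.8) = 3340.0 × ln(7.267) = 3340.0 × 1.9833 ≈ 6624 m/s.

Δv ≈ 6620 m/s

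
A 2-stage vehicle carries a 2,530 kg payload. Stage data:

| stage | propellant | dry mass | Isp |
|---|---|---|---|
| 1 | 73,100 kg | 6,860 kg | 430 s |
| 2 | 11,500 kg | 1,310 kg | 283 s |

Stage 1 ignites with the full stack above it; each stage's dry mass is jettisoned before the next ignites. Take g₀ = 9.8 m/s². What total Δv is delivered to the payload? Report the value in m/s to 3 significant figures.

Ignition mass of stage 1 = 73,100+6,860 + 11,500+1,310 + 2,530 = 95,300 kg.
Stage 1: m₀ = 95,300 kg, m_f = 95,300 − 73,100 = 22,200 kg; Δv = 430×9.8×ln(4.293) = 4214.0×1.4569 ≈ 6140 m/s.
Stage 2: m₀ = 15,340 kg, m_f = 15,340 − 11,500 = 3,840 kg; Δv = 283×9.8×ln(3.995) = 2773.4×1.3850 ≈ 3841 m/s.
Total Δv = 6140 + 3841 = 9981 m/s.

Δv ≈ 9980 m/s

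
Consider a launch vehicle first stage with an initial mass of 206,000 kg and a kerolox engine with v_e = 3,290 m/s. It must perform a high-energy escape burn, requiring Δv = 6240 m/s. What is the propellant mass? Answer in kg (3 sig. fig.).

Rocket equation: m₀/m_f = exp(Δv / v_e) = exp(6240 / 3290.0) = exp(1.8967) = 6.6636.
m_f = 206,000 / 6.6636 = 30,914.2 kg, so propellant = m₀ − m_f = 206,000 − 30,914.2 = 175,085.8 kg.

propellant mass ≈ 175000 kg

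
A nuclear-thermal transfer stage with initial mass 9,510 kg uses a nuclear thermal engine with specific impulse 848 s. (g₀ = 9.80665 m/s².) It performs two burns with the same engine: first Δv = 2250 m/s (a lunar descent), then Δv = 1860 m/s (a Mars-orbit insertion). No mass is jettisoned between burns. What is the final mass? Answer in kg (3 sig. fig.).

final mass ≈ 5800 kg

v_e = Isp · g₀ = 848 × 9.80665 = 8316.0 m/s.
After the first burn: m = 9510 × exp(−2250/8316.0) = 9510 × 0.76295 = 7,255.65 kg.
After the second burn: m = 7,255.65 × exp(−1860/8316.0) = 7,255.65 × 0.79958 = 5,801.47 kg.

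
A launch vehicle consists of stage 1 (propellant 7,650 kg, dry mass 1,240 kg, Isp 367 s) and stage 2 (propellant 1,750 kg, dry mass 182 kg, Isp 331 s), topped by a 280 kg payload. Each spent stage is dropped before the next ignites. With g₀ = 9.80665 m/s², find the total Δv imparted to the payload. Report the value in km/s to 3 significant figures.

Ignition mass of stage 1 = 7,650+1,240 + 1,750+182 + 280 = 11,102 kg.
Stage 1: m₀ = 11,102 kg, m_f = 11,102 − 7,650 = 3,452 kg; Δv = 367×9.80665×ln(3.216) = 3599.0×1.1682 ≈ 4204 m/s.
Stage 2: m₀ = 2,212 kg, m_f = 2,212 − 1,750 = 462 kg; Δv = 331×9.80665×ln(4.788) = 3246.0×1.5661 ≈ 5084 m/s.
Total Δv = 4204 + 5084 = 9288 m/s.

Δv ≈ 9.29 km/s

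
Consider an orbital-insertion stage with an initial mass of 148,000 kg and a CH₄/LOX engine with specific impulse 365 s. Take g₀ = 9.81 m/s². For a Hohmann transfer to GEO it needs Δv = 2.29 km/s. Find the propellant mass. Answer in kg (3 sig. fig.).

propellant mass ≈ 69900 kg

v_e = Isp · g₀ = 365 × 9.81 = 3580.7 m/s.
m₀/m_f = exp(Δv / v_e) = exp(2290 / 3580.7) = exp(0.6395) = 1.8956.
m_f = 148,000 / 1.8956 = 78,075.5 kg, so propellant = m₀ − m_f = 148,000 − 78,075.5 = 69,924.5 kg.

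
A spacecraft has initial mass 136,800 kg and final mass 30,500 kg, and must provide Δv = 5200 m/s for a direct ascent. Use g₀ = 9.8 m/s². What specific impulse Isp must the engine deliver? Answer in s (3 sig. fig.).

Isp ≈ 354 s

ln(m₀/m_f) = ln(136800/30500) = ln(4.485) = 1.5008.
From the ideal rocket equation, v_e = Δv / ln(m₀/m_f) = 5200 / 1.5008 = 3464.8 m/s.
Isp = v_e / g₀ = 3464.8 / 9.8 = 353.6 s.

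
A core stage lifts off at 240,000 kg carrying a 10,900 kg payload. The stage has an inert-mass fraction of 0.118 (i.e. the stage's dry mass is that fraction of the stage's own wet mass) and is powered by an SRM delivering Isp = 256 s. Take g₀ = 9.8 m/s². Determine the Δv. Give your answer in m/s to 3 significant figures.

Δv ≈ 4630 m/s

Stage wet mass = m₀ − payload = 240,000 − 10,900 = 229,100 kg.
Stage dry mass = ε × stage wet mass = 0.118 × 229,100 = 27,033.8 kg.
Burnout mass m_f = stage dry + payload = 27,033.8 + 10,900 = 37,933.8 kg.
v_e = Isp · g₀ = 256 × 9.8 = 2508.8 m/s.
Δv = v_e · ln(240,000/37,933.8) = 2508.8 × ln(6.327) = 2508.8 × 1.8448 ≈ 4628 m/s.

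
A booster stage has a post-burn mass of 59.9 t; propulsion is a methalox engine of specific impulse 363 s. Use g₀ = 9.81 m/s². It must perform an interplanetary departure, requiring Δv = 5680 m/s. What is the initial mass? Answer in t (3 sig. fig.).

initial mass ≈ 295 t

v_e = Isp · g₀ = 363 × 9.81 = 3561.0 m/s.
m₀/m_f = exp(Δv / v_e) = exp(5680 / 3561.0) = exp(1.5950) = 4.9285.
m₀ = m_f × 4.9285 = 59.9 × 4.9285 = 295.217 t.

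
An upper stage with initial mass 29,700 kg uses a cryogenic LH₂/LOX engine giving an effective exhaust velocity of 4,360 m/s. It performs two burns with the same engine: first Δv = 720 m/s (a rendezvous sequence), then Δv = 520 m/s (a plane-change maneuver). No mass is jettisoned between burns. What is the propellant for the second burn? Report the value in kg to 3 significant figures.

After the first burn: m = 29700 × exp(−720/4360.0) = 29700 × 0.84778 = 25,179.1 kg.
After the second burn: m = 25,179.1 × exp(−520/4360.0) = 25,179.1 × 0.88757 = 22,348.2 kg.
Second-burn propellant = 25,179.1 − 22,348.2 = 2,830.9 kg.

propellant for the second burn ≈ 2830 kg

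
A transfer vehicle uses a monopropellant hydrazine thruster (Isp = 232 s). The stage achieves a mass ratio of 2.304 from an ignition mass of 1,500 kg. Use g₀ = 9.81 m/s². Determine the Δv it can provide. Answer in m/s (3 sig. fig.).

Δv ≈ 1900 m/s

v_e = Isp · g₀ = 232 × 9.81 = 2275.9 m/s.
Δv = v_e · ln(2.304) = 2275.9 × 0.8346 ≈ 1899.6 m/s.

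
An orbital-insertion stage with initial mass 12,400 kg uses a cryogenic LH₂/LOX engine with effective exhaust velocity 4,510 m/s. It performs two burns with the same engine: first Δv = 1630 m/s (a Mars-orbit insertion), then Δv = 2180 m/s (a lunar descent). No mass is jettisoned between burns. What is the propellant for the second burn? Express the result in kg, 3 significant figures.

propellant for the second burn ≈ 3310 kg

After the first burn: m = 12400 × exp(−1630/4510.0) = 12400 × 0.69669 = 8,638.96 kg.
After the second burn: m = 8,638.96 × exp(−2180/4510.0) = 8,638.96 × 0.61670 = 5,327.65 kg.
Second-burn propellant = 8,638.96 − 5,327.65 = 3,311.31 kg.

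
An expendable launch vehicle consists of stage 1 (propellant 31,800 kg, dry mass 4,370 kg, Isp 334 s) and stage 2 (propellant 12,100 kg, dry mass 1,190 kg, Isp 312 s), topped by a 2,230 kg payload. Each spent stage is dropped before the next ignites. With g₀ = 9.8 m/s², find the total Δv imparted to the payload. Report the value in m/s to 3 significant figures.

Δv ≈ 7750 m/s

Ignition mass of stage 1 = 31,800+4,370 + 12,100+1,190 + 2,230 = 51,690 kg.
Stage 1: m₀ = 51,690 kg, m_f = 51,690 − 31,800 = 19,890 kg; Δv = 334×9.8×ln(2.599) = 3273.2×0.9550 ≈ 3126 m/s.
Stage 2: m₀ = 15,520 kg, m_f = 15,520 − 12,100 = 3,420 kg; Δv = 312×9.8×ln(4.538) = 3057.6×1.5125 ≈ 4625 m/s.
Total Δv = 3126 + 4625 = 7751 m/s.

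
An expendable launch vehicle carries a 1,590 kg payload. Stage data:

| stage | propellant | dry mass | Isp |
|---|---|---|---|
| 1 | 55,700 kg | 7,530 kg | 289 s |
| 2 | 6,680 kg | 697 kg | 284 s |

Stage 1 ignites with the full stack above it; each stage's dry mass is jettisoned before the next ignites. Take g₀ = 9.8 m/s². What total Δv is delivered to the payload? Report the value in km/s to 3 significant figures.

Ignition mass of stage 1 = 55,700+7,530 + 6,680+697 + 1,590 = 72,197 kg.
Stage 1: m₀ = 72,197 kg, m_f = 72,197 − 55,700 = 16,497 kg; Δv = 289×9.8×ln(4.376) = 2832.2×1.4762 ≈ 4181 m/s.
Stage 2: m₀ = 8,967 kg, m_f = 8,967 − 6,680 = 2,287 kg; Δv = 284×9.8×ln(3.921) = 2783.2×1.3663 ≈ 3803 m/s.
Total Δv = 4181 + 3803 = 7984 m/s.

Δv ≈ 7.98 km/s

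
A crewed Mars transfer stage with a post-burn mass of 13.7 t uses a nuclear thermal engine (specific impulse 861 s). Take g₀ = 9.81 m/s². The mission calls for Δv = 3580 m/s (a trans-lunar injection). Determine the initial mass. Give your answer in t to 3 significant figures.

v_e = Isp · g₀ = 861 × 9.81 = 8446.4 m/s.
m₀/m_f = exp(Δv / v_e) = exp(3580 / 8446.4) = exp(0.4238) = 1.5278.
m₀ = m_f × 1.5278 = 13.7 × 1.5278 = 20.9309 t.

initial mass ≈ 20.9 t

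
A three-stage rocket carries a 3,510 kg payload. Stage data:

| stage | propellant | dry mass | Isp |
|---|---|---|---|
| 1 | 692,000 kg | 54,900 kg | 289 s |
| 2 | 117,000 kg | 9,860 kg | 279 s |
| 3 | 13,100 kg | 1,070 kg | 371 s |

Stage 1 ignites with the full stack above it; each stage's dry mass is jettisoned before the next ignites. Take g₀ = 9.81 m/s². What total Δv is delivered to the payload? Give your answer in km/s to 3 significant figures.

Δv ≈ 13.7 km/s

Ignition mass of stage 1 = 692,000+54,900 + 117,000+9,860 + 13,100+1,070 + 3,510 = 891,440 kg.
Stage 1: m₀ = 891,440 kg, m_f = 891,440 − 692,000 = 199,440 kg; Δv = 289×9.81×ln(4.47) = 2835.1×1.4973 ≈ 4245 m/s.
Stage 2: m₀ = 144,540 kg, m_f = 144,540 − 117,000 = 27,540 kg; Δv = 279×9.81×ln(5.248) = 2737.0×1.6579 ≈ 4538 m/s.
Stage 3: m₀ = 17,680 kg, m_f = 17,680 − 13,100 = 4,580 kg; Δv = 371×9.81×ln(3.86) = 3639.5×1.3507 ≈ 4916 m/s.
Total Δv = 4245 + 4538 + 4916 = 13699 m/s.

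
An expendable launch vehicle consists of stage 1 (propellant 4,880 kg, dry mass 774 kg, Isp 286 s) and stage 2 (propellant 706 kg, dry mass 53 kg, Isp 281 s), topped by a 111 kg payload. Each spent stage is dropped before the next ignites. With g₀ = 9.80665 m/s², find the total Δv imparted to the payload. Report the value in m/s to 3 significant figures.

Δv ≈ 8460 m/s

Ignition mass of stage 1 = 4,880+774 + 706+53 + 111 = 6,524 kg.
Stage 1: m₀ = 6,524 kg, m_f = 6,524 − 4,880 = 1,644 kg; Δv = 286×9.80665×ln(3.968) = 2804.7×1.3784 ≈ 3866 m/s.
Stage 2: m₀ = 870 kg, m_f = 870 − 706 = 164 kg; Δv = 281×9.80665×ln(5.305) = 2755.7×1.6686 ≈ 4598 m/s.
Total Δv = 3866 + 4598 = 8464 m/s.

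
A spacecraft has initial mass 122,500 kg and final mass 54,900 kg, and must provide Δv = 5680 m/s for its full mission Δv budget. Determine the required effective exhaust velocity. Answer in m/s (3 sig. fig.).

ln(m₀/m_f) = ln(122500/54900) = ln(2.231) = 0.8026.
v_e = Δv / ln(m₀/m_f) = 5680 / 0.8026 = 7077.0 m/s.

v_e ≈ 7080 m/s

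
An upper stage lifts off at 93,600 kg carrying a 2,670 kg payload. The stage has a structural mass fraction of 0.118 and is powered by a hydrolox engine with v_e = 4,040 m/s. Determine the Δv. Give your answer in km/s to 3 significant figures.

Stage wet mass = m₀ − payload = 93,600 − 2,670 = 90,930 kg.
Stage dry mass = ε × stage wet mass = 0.118 × 90,930 = 10,729.7 kg.
Burnout mass m_f = stage dry + payload = 10,729.7 + 2,670 = 13,399.7 kg.
Δv = v_e · ln(93,600/13,399.7) = 4040.0 × ln(6.985) = 4040.0 × 1.9438 ≈ 7853 m/s.

Δv ≈ 7.85 km/s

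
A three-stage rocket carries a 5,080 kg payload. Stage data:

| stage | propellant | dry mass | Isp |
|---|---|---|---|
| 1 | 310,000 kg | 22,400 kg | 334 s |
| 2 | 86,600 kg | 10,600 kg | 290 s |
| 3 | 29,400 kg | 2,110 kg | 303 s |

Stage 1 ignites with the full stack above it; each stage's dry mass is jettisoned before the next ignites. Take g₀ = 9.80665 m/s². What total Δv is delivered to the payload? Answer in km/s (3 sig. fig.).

Ignition mass of stage 1 = 310,000+22,400 + 86,600+10,600 + 29,400+2,110 + 5,080 = 466,190 kg.
Stage 1: m₀ = 466,190 kg, m_f = 466,190 − 310,000 = 156,190 kg; Δv = 334×9.80665×ln(2.985) = 3275.4×1.0935 ≈ 3582 m/s.
Stage 2: m₀ = 133,790 kg, m_f = 133,790 − 86,600 = 47,190 kg; Δv = 290×9.80665×ln(2.835) = 2843.9×1.0421 ≈ 2964 m/s.
Stage 3: m₀ = 36,590 kg, m_f = 36,590 − 29,400 = 7,190 kg; Δv = 303×9.80665×ln(5.089) = 2971.4×1.6271 ≈ 4835 m/s.
Total Δv = 3582 + 2964 + 4835 = 11381 m/s.

Δv ≈ 11.4 km/s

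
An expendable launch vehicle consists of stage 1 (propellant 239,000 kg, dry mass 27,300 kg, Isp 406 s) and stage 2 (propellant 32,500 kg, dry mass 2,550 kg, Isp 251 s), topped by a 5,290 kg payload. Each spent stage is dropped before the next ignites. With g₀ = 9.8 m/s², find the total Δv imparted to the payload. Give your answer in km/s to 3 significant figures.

Ignition mass of stage 1 = 239,000+27,300 + 32,500+2,550 + 5,290 = 306,640 kg.
Stage 1: m₀ = 306,640 kg, m_f = 306,640 − 239,000 = 67,640 kg; Δv = 406×9.8×ln(4.533) = 3978.8×1.5115 ≈ 6014 m/s.
Stage 2: m₀ = 40,340 kg, m_f = 40,340 − 32,500 = 7,840 kg; Δv = 251×9.8×ln(5.145) = 2459.8×1.6381 ≈ 4029 m/s.
Total Δv = 6014 + 4029 = 10043 m/s.

Δv ≈ 10.0 km/s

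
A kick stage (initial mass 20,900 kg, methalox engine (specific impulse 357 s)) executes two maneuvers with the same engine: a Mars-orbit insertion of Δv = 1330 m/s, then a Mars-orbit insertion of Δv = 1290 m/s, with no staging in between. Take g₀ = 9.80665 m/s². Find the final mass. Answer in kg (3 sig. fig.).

final mass ≈ 9890 kg

v_e = Isp · g₀ = 357 × 9.80665 = 3501.0 m/s.
After the first burn: m = 20900 × exp(−1330/3501.0) = 20900 × 0.68393 = 14,294.1 kg.
After the second burn: m = 14,294.1 × exp(−1290/3501.0) = 14,294.1 × 0.69179 = 9,888.52 kg.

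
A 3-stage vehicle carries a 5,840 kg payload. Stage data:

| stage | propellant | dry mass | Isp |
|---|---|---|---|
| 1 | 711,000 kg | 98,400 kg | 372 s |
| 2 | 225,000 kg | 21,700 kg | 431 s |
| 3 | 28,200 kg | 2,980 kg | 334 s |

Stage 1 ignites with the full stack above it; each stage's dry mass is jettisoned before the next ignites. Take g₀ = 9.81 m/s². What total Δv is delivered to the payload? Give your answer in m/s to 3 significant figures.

Δv ≈ 15200 m/s

Ignition mass of stage 1 = 711,000+98,400 + 225,000+21,700 + 28,200+2,980 + 5,840 = 1,093,120 kg.
Stage 1: m₀ = 1,093,120 kg, m_f = 1,093,120 − 711,000 = 382,120 kg; Δv = 372×9.81×ln(2.861) = 3649.3×1.0511 ≈ 3836 m/s.
Stage 2: m₀ = 283,720 kg, m_f = 283,720 − 225,000 = 58,720 kg; Δv = 431×9.81×ln(4.832) = 4228.1×1.5752 ≈ 6660 m/s.
Stage 3: m₀ = 37,020 kg, m_f = 37,020 − 28,200 = 8,820 kg; Δv = 334×9.81×ln(4.197) = 3276.5×1.4344 ≈ 4700 m/s.
Total Δv = 3836 + 6660 + 4700 = 15196 m/s.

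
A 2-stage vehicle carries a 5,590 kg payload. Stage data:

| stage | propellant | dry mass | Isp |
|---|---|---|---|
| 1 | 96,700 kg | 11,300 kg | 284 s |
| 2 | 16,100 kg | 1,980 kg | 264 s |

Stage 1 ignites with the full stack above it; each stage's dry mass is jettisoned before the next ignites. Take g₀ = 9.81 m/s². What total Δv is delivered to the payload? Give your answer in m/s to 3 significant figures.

Ignition mass of stage 1 = 96,700+11,300 + 16,100+1,980 + 5,590 = 131,670 kg.
Stage 1: m₀ = 131,670 kg, m_f = 131,670 − 96,700 = 34,970 kg; Δv = 284×9.81×ln(3.765) = 2786.0×1.3258 ≈ 3694 m/s.
Stage 2: m₀ = 23,670 kg, m_f = 23,670 − 16,100 = 7,570 kg; Δv = 264×9.81×ln(3.127) = 2589.8×1.1400 ≈ 2952 m/s.
Total Δv = 3694 + 2952 = 6646 m/s.

Δv ≈ 6650 m/s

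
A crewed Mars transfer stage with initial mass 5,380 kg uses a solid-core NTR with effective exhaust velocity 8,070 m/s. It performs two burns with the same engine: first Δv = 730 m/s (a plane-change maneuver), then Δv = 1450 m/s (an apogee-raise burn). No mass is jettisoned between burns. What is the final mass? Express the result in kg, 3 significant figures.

After the first burn: m = 5380 × exp(−730/8070.0) = 5380 × 0.91351 = 4,914.68 kg.
After the second burn: m = 4,914.68 × exp(−1450/8070.0) = 4,914.68 × 0.83554 = 4,106.41 kg.

final mass ≈ 4110 kg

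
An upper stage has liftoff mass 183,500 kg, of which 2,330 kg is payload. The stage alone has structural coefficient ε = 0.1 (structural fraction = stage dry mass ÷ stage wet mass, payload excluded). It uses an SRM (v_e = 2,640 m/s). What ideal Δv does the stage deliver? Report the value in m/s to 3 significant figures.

Δv ≈ 5790 m/s

Stage wet mass = m₀ − payload = 183,500 − 2,330 = 181,170 kg.
Stage dry mass = ε × stage wet mass = 0.1 × 181,170 = 18,117 kg.
Burnout mass m_f = stage dry + payload = 18,117 + 2,330 = 20,447 kg.
Δv = v_e · ln(183,500/20,447) = 2640.0 × ln(8.974) = 2640.0 × 2.1944 ≈ 5793 m/s.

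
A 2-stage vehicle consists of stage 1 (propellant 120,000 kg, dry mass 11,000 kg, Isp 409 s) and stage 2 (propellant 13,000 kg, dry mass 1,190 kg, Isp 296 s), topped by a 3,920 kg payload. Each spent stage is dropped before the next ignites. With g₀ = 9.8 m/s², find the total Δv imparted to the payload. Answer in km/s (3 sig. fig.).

Ignition mass of stage 1 = 120,000+11,000 + 13,000+1,190 + 3,920 = 149,110 kg.
Stage 1: m₀ = 149,110 kg, m_f = 149,110 − 120,000 = 29,110 kg; Δv = 409×9.8×ln(5.122) = 4008.2×1.6336 ≈ 6548 m/s.
Stage 2: m₀ = 18,110 kg, m_f = 18,110 − 13,000 = 5,110 kg; Δv = 296×9.8×ln(3.544) = 2900.8×1.2653 ≈ 3670 m/s.
Total Δv = 6548 + 3670 = 10218 m/s.

Δv ≈ 10.2 km/s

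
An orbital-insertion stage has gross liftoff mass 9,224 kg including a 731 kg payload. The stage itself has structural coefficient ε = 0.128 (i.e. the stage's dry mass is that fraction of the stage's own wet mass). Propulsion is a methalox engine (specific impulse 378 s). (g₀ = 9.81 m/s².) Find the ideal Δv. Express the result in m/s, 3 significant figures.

Stage wet mass = m₀ − payload = 9,224 − 731 = 8,493 kg.
Stage dry mass = ε × stage wet mass = 0.128 × 8,493 = 1,087.1 kg.
Burnout mass m_f = stage dry + payload = 1,087.1 + 731 = 1,818.1 kg.
v_e = Isp · g₀ = 378 × 9.81 = 3708.2 m/s.
From the ideal rocket equation, Δv = v_e · ln(9,224/1,818.1) = 3708.2 × ln(5.073) = 3708.2 × 1.6240 ≈ 6022 m/s.

Δv ≈ 6020 m/s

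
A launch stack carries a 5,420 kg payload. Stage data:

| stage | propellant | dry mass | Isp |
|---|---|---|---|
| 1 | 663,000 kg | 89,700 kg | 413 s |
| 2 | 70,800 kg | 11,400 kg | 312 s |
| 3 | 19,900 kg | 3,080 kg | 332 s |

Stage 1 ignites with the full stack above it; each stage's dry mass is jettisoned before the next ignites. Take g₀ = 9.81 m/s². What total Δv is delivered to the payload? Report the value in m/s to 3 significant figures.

Ignition mass of stage 1 = 663,000+89,700 + 70,800+11,400 + 19,900+3,080 + 5,420 = 863,300 kg.
Stage 1: m₀ = 863,300 kg, m_f = 863,300 − 663,000 = 200,300 kg; Δv = 413×9.81×ln(4.31) = 4051.5×1.4609 ≈ 5919 m/s.
Stage 2: m₀ = 110,600 kg, m_f = 110,600 − 70,800 = 39,800 kg; Δv = 312×9.81×ln(2.779) = 3060.7×1.0221 ≈ 3128 m/s.
Stage 3: m₀ = 28,400 kg, m_f = 28,400 − 19,900 = 8,500 kg; Δv = 332×9.81×ln(3.341) = 3256.9×1.2063 ≈ 3929 m/s.
Total Δv = 5919 + 3128 + 3929 = 12976 m/s.

Δv ≈ 13000 m/s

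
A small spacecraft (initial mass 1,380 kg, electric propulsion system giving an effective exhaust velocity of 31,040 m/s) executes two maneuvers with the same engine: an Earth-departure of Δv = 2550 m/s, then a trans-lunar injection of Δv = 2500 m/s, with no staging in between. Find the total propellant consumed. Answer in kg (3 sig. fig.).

After the first burn: m = 1380 × exp(−2550/31040.0) = 1380 × 0.92113 = 1,271.16 kg.
After the second burn: m = 1,271.16 × exp(−2500/31040.0) = 1,271.16 × 0.92262 = 1,172.8 kg.
Total propellant = m₀ − m_final = 1380 − 1,172.8 = 207.2 kg.

total propellant consumed ≈ 207 kg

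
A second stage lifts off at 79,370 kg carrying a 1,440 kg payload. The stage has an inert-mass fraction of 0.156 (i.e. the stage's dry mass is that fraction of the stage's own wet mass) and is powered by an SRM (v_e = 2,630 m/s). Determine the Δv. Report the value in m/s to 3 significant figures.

Stage wet mass = m₀ − payload = 79,370 − 1,440 = 77,930 kg.
Stage dry mass = ε × stage wet mass = 0.156 × 77,930 = 12,157.1 kg.
Burnout mass m_f = stage dry + payload = 12,157.1 + 1,440 = 13,597.1 kg.
From the ideal rocket equation, Δv = v_e · ln(79,370/13,597.1) = 2630.0 × ln(5.837) = 2630.0 × 1.7643 ≈ 4640 m/s.

Δv ≈ 4640 m/s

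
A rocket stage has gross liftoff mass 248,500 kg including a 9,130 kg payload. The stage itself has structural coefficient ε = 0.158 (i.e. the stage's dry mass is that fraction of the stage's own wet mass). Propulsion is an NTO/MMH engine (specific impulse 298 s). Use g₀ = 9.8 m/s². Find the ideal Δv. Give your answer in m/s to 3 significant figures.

Δv ≈ 4870 m/s

Stage wet mass = m₀ − payload = 248,500 − 9,130 = 239,370 kg.
Stage dry mass = ε × stage wet mass = 0.158 × 239,370 = 37,820.5 kg.
Burnout mass m_f = stage dry + payload = 37,820.5 + 9,130 = 46,950.5 kg.
v_e = Isp · g₀ = 298 × 9.8 = 2920.4 m/s.
From the ideal rocket equation, Δv = v_e · ln(248,500/46,950.5) = 2920.4 × ln(5.293) = 2920.4 × 1.6663 ≈ 4866 m/s.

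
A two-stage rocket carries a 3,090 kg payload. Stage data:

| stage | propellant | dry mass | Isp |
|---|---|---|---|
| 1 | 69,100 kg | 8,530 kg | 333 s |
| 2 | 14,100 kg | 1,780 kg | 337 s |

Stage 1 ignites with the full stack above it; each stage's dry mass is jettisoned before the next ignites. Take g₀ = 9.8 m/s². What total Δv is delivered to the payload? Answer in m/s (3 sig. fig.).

Δv ≈ 8590 m/s

Ignition mass of stage 1 = 69,100+8,530 + 14,100+1,780 + 3,090 = 96,600 kg.
Stage 1: m₀ = 96,600 kg, m_f = 96,600 − 69,100 = 27,500 kg; Δv = 333×9.8×ln(3.513) = 3263.4×1.2564 ≈ 4100 m/s.
Stage 2: m₀ = 18,970 kg, m_f = 18,970 − 14,100 = 4,870 kg; Δv = 337×9.8×ln(3.895) = 3302.6×1.3598 ≈ 4491 m/s.
Total Δv = 4100 + 4491 = 8591 m/s.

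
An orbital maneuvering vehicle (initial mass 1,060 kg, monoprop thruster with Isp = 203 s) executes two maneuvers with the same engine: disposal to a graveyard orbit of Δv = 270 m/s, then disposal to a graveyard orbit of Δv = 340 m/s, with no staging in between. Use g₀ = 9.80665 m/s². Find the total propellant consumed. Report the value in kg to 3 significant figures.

v_e = Isp · g₀ = 203 × 9.80665 = 1990.7 m/s.
After the first burn: m = 1060 × exp(−270/1990.7) = 1060 × 0.87317 = 925.56 kg.
After the second burn: m = 925.56 × exp(−340/1990.7) = 925.56 × 0.84300 = 780.247 kg.
Total propellant = m₀ − m_final = 1060 − 780.247 = 279.753 kg.

total propellant consumed ≈ 280 kg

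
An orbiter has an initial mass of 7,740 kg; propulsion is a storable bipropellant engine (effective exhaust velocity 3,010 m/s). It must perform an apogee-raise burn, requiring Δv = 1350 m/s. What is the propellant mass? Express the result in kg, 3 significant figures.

propellant mass ≈ 2800 kg

m₀/m_f = exp(Δv / v_e) = exp(1350 / 3010.0) = exp(0.4485) = 1.5660.
m_f = 7,740 / 1.5660 = 4,942.53 kg, so propellant = m₀ − m_f = 7,740 − 4,942.53 = 2,797.47 kg.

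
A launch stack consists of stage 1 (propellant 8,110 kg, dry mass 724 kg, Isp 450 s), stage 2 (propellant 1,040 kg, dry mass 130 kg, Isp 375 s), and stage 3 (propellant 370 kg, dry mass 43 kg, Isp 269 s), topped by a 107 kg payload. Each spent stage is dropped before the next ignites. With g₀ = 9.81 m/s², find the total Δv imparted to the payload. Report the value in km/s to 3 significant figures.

Δv ≈ 13.3 km/s

Ignition mass of stage 1 = 8,110+724 + 1,040+130 + 370+43 + 107 = 10,524 kg.
Stage 1: m₀ = 10,524 kg, m_f = 10,524 − 8,110 = 2,414 kg; Δv = 450×9.81×ln(4.36) = 4414.5×1.4724 ≈ 6500 m/s.
Stage 2: m₀ = 1,690 kg, m_f = 1,690 − 1,040 = 650 kg; Δv = 375×9.81×ln(2.6) = 3678.8×0.9555 ≈ 3515 m/s.
Stage 3: m₀ = 520 kg, m_f = 520 − 370 = 150 kg; Δv = 269×9.81×ln(3.467) = 2638.9×1.2432 ≈ 3281 m/s.
Total Δv = 6500 + 3515 + 3281 = 13296 m/s.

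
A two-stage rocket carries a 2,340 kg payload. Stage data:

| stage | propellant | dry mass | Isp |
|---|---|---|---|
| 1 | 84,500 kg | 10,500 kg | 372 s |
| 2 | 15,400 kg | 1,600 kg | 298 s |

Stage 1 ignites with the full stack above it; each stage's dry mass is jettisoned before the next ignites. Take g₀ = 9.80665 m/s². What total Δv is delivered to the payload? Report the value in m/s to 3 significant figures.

Ignition mass of stage 1 = 84,500+10,500 + 15,400+1,600 + 2,340 = 114,340 kg.
Stage 1: m₀ = 114,340 kg, m_f = 114,340 − 84,500 = 29,840 kg; Δv = 372×9.80665×ln(3.832) = 3648.1×1.3433 ≈ 4901 m/s.
Stage 2: m₀ = 19,340 kg, m_f = 19,340 − 15,400 = 3,940 kg; Δv = 298×9.80665×ln(4.909) = 2922.4×1.5910 ≈ 4649 m/s.
Total Δv = 4901 + 4649 = 9550 m/s.

Δv ≈ 9550 m/s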